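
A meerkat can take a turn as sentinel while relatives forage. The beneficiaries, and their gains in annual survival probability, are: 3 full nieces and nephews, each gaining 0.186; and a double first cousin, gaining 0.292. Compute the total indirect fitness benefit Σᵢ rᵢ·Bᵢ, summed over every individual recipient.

0.2125

r to a full niece or nephew = 1/4 (full aunt/uncle↔niece/nephew: two paths of length 3 through the shared grandparent pair: r = 2·(1/2)^3 = 1/4).
r to a double first cousin = 1/4 (double first cousins share both grandparent pairs — four paths of length 4: r = 4·(1/2)^4 = 1/4).
Summing one r·B term per recipient: 3·0.25·0.186 + 1·0.25·0.292 = 0.2125.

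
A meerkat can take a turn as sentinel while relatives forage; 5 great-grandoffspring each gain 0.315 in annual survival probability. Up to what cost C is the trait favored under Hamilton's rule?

r to a great-grandoffspring = 0.125 (three parent–offspring links: r = (1/2)^3 = 1/8).
Hamilton's rule: n·r·B > C, so the trait is favored while C < n·r·B = 5·0.125·0.315 = 0.196875.

0.196875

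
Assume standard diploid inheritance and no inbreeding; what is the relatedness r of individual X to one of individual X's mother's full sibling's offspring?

0.125

Each parent–offspring link contributes a factor of 1/2, and independent paths through distinct common ancestors add.
First cousins share one grandparent pair — two paths of length 4: r = 2·(1/2)^4 = 1/8.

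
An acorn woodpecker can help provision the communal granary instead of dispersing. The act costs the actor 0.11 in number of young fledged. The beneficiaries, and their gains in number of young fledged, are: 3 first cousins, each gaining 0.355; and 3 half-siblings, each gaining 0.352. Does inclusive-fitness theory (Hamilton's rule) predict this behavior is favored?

Hamilton's rule: the trait is favored when the sum of r·B over every recipient exceeds the actor's cost C.
r to a first cousin = 0.125 (first cousins share one grandparent pair — two paths of length 4: r = 2·(1/2)^4 = 1/8).
r to a half-sibling = 0.25 (half-sibs share one parent — one path of length 2: r = (1/2)^2 = 1/4).
Summing one r·B term per recipient: 3·0.125·0.355 + 3·0.25·0.352 = 0.397125.
0.397125 > 0.11: the indirect benefit exceeds the cost.

Yes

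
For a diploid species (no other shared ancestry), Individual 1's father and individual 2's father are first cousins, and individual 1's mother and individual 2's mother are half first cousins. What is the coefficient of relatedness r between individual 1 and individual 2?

Relatedness sums over independent paths through distinct common ancestors.
Individual 1 and individual 2 are related in two ways: second cousins through their fathers (r = 1/32) and half second cousins through their mothers (r = 1/64).
r = 1/32 + 1/64 = 0.046875.

0.046875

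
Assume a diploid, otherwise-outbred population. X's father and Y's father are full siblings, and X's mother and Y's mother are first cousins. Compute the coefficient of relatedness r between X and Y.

0.15625

Independent pedigree routes through distinct common ancestors add.
X and Y are related in two ways: first cousins through their fathers (r = 1/8) and second cousins through their mothers (r = 1/32).
r = 1/8 + 1/32 = 5/32 = 0.15625.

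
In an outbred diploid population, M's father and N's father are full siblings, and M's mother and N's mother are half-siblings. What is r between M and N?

0.1875

Wright's path rule: contributions from independent ancestry routes add.
M and N are related in two ways: first cousins through their fathers (r = 1/8) and half first cousins through their mothers (r = 1/16).
r = 1/8 + 1/16 = 3/16 = 0.1875.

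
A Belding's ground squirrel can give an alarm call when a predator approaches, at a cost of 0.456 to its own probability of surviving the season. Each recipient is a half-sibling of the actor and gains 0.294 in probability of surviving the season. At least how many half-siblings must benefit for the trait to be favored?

7

r to a half-sibling = 1/4 (half-sibs share one parent — one path of length 2: r = (1/2)^2 = 1/4).
Hamilton's rule: n·r·B > C  ⇒  n > C/(r·B) = 0.456/(0.25·0.294) = 6.204.
The smallest integer exceeding 6.204 is 7.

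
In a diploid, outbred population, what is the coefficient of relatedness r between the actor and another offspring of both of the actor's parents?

0.5

Each parent–offspring link contributes a factor of 1/2, and independent paths through distinct common ancestors add.
Full sibs share both parents — two paths of length 2: r = 2·(1/2)^2 = 1/2.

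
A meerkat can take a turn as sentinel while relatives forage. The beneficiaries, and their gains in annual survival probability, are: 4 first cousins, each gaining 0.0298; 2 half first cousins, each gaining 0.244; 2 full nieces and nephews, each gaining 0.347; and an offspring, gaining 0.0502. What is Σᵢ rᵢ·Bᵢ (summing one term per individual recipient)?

0.244

r to a first cousin = 1/8 (first cousins share one grandparent pair — two paths of length 4: r = 2·(1/2)^4 = 1/8).
r to a half first cousin = 1/16 (half first cousins share one grandparent — one path of length 4: r = (1/2)^4 = 1/16).
r to a full niece or nephew = 1/4 (full aunt/uncle↔niece/nephew: two paths of length 3 through the shared grandparent pair: r = 2·(1/2)^3 = 1/4).
r to an offspring = 0.5 (one parent–offspring link: r = (1/2)^1 = 1/2).
Summing one r·B term per recipient: 4·0.125·0.0298 + 2·0.0625·0.244 + 2·0.25·0.347 + 1·0.5·0.0502 = 0.244.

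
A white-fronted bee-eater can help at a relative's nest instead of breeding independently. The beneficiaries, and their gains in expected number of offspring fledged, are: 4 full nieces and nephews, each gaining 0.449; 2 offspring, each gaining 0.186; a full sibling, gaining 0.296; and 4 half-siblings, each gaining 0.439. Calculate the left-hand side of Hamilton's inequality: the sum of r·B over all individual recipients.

1.222

r to a full niece or nephew = 1/4 (full aunt/uncle↔niece/nephew: two paths of length 3 through the shared grandparent pair: r = 2·(1/2)^3 = 1/4).
r to an offspring = 1/2 (one parent–offspring link: r = (1/2)^1 = 1/2).
r to a full sibling = 0.5 (full sibs share both parents — two paths of length 2: r = 2·(1/2)^2 = 1/2).
r to a half-sibling = 1/4 (half-sibs share one parent — one path of length 2: r = (1/2)^2 = 1/4).
Summing one r·B term per recipient: 4·0.25·0.449 + 2·0.5·0.186 + 1·0.5·0.296 + 4·0.25·0.439 = 1.222.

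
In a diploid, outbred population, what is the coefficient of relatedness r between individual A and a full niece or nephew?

Full aunt/uncle↔niece/nephew: two paths of length 3 through the shared grandparent pair: r = 2·(1/2)^3 = 1/4.

0.25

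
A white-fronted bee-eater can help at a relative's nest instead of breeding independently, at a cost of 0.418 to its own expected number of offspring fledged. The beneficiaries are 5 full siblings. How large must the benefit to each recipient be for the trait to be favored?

0.1672

r to a full sibling = 0.5 (full sibs share both parents — two paths of length 2: r = 2·(1/2)^2 = 1/2).
Hamilton's rule with n recipients of equal r: n·r·B > C, so B > C/(n·r) = 0.418/(5·0.5) = 0.1672.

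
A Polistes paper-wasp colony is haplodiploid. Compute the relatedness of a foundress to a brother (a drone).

Her haploid brother carries none of their father's genes and a random half of their mother's genome; that half matches the maternal half of her own genome with probability 1/2: r = 1/2 · 1/2 = 1/4.

0.25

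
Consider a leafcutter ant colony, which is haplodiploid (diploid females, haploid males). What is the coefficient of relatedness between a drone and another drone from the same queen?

Haploid brothers each carry a random half of the queen's diploid genome, so on average they share half: r = 1/2.

0.5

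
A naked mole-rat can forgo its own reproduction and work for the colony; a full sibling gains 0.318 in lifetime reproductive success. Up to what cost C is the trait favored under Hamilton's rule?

r to a full sibling = 0.5 (full sibs share both parents — two paths of length 2: r = 2·(1/2)^2 = 1/2).
Hamilton's rule: n·r·B > C, so the trait is favored while C < n·r·B = 1·0.5·0.318 = 0.159.

0.159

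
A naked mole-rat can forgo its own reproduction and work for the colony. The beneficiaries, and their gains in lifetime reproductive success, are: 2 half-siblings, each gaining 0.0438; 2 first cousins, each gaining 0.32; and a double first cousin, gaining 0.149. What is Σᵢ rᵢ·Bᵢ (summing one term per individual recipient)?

r to a half-sibling = 0.25 (half-sibs share one parent — one path of length 2: r = (1/2)^2 = 1/4).
r to a first cousin = 1/8 (first cousins share one grandparent pair — two paths of length 4: r = 2·(1/2)^4 = 1/8).
r to a double first cousin = 1/4 (double first cousins share both grandparent pairs — four paths of length 4: r = 4·(1/2)^4 = 1/4).
Summing one r·B term per recipient: 2·0.25·0.0438 + 2·0.125·0.32 + 1·0.25·0.149 = 0.13915.

0.13915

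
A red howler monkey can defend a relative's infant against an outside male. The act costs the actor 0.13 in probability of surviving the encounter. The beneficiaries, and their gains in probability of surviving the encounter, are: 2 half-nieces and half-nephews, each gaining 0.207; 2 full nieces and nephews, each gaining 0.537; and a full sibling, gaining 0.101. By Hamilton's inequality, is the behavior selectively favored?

Hamilton's rule: the trait is favored when the sum of r·B over every recipient exceeds the actor's cost C.
r to a half-niece or half-nephew = 0.125 (half-aunt/uncle↔niece/nephew: one path of length 3: r = (1/2)^3 = 1/8).
r to a full niece or nephew = 1/4 (full aunt/uncle↔niece/nephew: two paths of length 3 through the shared grandparent pair: r = 2·(1/2)^3 = 1/4).
r to a full sibling = 1/2 (full sibs share both parents — two paths of length 2: r = 2·(1/2)^2 = 1/2).
Summing one r·B term per recipient: 2·0.125·0.207 + 2·0.25·0.537 + 1·0.5·0.101 = 0.37075.
0.37075 > 0.13: the indirect benefit exceeds the cost.

Yes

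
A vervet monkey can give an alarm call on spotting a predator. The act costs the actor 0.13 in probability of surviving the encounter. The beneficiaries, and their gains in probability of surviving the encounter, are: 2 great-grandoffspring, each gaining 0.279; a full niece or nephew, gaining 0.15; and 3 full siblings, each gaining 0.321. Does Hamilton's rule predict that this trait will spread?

Hamilton's rule: the trait is favored when the sum of r·B over every recipient exceeds the actor's cost C.
r to a great-grandoffspring = 0.125 (three parent–offspring links: r = (1/2)^3 = 1/8).
r to a full niece or nephew = 0.25 (full aunt/uncle↔niece/nephew: two paths of length 3 through the shared grandparent pair: r = 2·(1/2)^3 = 1/4).
r to a full sibling = 0.5 (full sibs share both parents — two paths of length 2: r = 2·(1/2)^2 = 1/2).
Summing one r·B term per recipient: 2·0.125·0.279 + 1·0.25·0.15 + 3·0.5·0.321 = 0.58875.
0.58875 > 0.13: the indirect benefit exceeds the cost.

Yes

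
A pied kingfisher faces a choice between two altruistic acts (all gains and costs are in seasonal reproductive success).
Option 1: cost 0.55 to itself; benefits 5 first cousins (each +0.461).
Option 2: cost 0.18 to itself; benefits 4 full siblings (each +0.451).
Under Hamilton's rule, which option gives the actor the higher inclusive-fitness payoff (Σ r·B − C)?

Option 2

Option 1: r to a first cousin = 0.125.
Option 1: Σ r·B − C = (5·0.125·0.461) − 0.55 = -0.261875.
Option 2: r to a full sibling = 0.5.
Option 2: Σ r·B − C = (4·0.5·0.451) − 0.18 = 0.722.
Option 2 has the higher net inclusive-fitness payoff.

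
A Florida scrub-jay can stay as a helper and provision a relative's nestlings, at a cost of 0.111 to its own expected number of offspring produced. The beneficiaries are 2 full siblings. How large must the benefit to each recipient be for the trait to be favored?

r to a full sibling = 0.5 (full sibs share both parents — two paths of length 2: r = 2·(1/2)^2 = 1/2).
Hamilton's rule with n recipients of equal r: n·r·B > C, so B > C/(n·r) = 0.111/(2·0.5) = 0.111.

0.111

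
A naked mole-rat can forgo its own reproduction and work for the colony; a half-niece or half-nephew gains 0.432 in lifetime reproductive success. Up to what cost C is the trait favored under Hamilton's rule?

0.054

r to a half-niece or half-nephew = 1/8 (half-aunt/uncle↔niece/nephew: one path of length 3: r = (1/2)^3 = 1/8).
Hamilton's rule: n·r·B > C, so the trait is favored while C < n·r·B = 1·0.125·0.432 = 0.054.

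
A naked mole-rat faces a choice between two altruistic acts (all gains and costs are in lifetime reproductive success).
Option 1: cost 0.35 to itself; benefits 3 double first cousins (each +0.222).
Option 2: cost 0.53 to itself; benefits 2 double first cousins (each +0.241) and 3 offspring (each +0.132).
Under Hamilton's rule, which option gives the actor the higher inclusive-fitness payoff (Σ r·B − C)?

Option 1: r to a double first cousin = 0.25.
Option 1: Σ r·B − C = (3·0.25·0.222) − 0.35 = -0.1835.
Option 2: r to a double first cousin = 0.25.
Option 2: r to an offspring = 0.5.
Option 2: Σ r·B − C = (2·0.25·0.241 + 3·0.5·0.132) − 0.53 = -0.2115.
Option 1 has the higher net inclusive-fitness payoff.

Option 1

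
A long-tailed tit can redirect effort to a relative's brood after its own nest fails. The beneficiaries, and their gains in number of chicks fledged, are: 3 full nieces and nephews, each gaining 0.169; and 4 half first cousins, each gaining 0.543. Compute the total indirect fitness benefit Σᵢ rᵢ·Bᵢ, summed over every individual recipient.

r to a full niece or nephew = 1/4 (full aunt/uncle↔niece/nephew: two paths of length 3 through the shared grandparent pair: r = 2·(1/2)^3 = 1/4).
r to a half first cousin = 1/16 (half first cousins share one grandparent — one path of length 4: r = (1/2)^4 = 1/16).
Summing one r·B term per recipient: 3·0.25·0.169 + 4·0.0625·0.543 = 0.2625.

0.2625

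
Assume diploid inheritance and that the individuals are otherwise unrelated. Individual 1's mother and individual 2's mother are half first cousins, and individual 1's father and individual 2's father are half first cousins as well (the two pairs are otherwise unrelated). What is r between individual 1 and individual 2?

Independent pedigree routes through distinct common ancestors add.
Individual 1 and individual 2 are related in two ways: half second cousins through their mothers (r = 1/64) and half second cousins through their fathers (r = 1/64).
r = 1/64 + 1/64 = 1/32 = 0.03125.

0.03125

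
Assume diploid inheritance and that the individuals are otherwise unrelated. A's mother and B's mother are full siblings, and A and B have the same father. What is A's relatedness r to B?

0.375

With two independent routes of shared ancestry, r is the sum of the two contributions.
A and B are related in two ways: first cousins through their mothers (r = 1/8) and half-sibs through their shared father (r = 1/4).
r = 1/8 + 1/4 = 3/8 = 0.375.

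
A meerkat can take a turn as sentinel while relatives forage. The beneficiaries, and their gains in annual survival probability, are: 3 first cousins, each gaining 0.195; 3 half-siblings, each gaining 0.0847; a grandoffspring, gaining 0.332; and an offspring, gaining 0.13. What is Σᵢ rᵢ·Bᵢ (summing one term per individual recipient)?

r to a first cousin = 1/8 (first cousins share one grandparent pair — two paths of length 4: r = 2·(1/2)^4 = 1/8).
r to a half-sibling = 1/4 (half-sibs share one parent — one path of length 2: r = (1/2)^2 = 1/4).
r to a grandoffspring = 1/4 (two parent–offspring links: r = (1/2)^2 = 1/4).
r to an offspring = 1/2 (one parent–offspring link: r = (1/2)^1 = 1/2).
Summing one r·B term per recipient: 3·0.125·0.195 + 3·0.25·0.0847 + 1·0.25·0.332 + 1·0.5·0.13 = 0.28465.

0.28465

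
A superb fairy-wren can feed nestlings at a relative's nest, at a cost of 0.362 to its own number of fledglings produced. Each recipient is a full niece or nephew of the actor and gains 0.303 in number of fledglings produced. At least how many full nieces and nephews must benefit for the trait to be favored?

5

r to a full niece or nephew = 1/4 (full aunt/uncle↔niece/nephew: two paths of length 3 through the shared grandparent pair: r = 2·(1/2)^3 = 1/4).
Hamilton's rule: n·r·B > C  ⇒  n > C/(r·B) = 0.362/(0.25·0.303) = 4.779.
The smallest integer exceeding 4.779 is 5.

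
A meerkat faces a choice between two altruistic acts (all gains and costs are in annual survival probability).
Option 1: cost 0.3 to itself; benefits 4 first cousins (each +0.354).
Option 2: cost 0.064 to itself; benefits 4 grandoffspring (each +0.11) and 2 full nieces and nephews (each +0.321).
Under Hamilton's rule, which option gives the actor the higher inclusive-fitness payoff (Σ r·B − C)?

Option 2

Option 1: r to a first cousin = 0.125.
Option 1: Σ r·B − C = (4·0.125·0.354) − 0.3 = -0.123.
Option 2: r to a grandoffspring = 0.25.
Option 2: r to a full niece or nephew = 0.25.
Option 2: Σ r·B − C = (4·0.25·0.11 + 2·0.25·0.321) − 0.064 = 0.2065.
Option 2 has the higher net inclusive-fitness payoff.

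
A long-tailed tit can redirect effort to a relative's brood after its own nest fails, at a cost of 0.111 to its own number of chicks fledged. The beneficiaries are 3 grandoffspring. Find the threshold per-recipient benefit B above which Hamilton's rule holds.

0.148

r to a grandoffspring = 0.25 (two parent–offspring links: r = (1/2)^2 = 1/4).
Hamilton's rule with n recipients of equal r: n·r·B > C, so B > C/(n·r) = 0.111/(3·0.25) = 0.148.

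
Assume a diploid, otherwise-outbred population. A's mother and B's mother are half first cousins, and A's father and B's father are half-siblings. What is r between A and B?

Wright's path rule: contributions from independent ancestry routes add.
A and B are related in two ways: half second cousins through their mothers (r = 1/64) and half first cousins through their fathers (r = 1/16).
r = 1/64 + 1/16 = 5/64 = 0.078125.

0.078125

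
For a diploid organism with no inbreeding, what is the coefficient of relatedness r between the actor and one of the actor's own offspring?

Each parent–offspring link contributes a factor of 1/2, and independent paths through distinct common ancestors add.
One parent–offspring link: r = (1/2)^1 = 1/2.

0.5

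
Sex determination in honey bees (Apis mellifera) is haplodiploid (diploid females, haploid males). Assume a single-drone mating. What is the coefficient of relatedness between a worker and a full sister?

0.75

Haplodiploid full sisters inherit their father's entire haploid genome identically (contributing 1/2) and on average half of their mother's contribution (1/2 · 1/2 = 1/4); r = 1/2 + 1/4 = 3/4.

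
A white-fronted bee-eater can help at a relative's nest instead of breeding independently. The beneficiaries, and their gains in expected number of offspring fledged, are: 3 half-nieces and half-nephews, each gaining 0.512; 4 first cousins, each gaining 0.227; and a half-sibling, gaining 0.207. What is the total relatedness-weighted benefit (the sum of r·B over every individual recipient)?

r to a half-niece or half-nephew = 0.125 (half-aunt/uncle↔niece/nephew: one path of length 3: r = (1/2)^3 = 1/8).
r to a first cousin = 1/8 (first cousins share one grandparent pair — two paths of length 4: r = 2·(1/2)^4 = 1/8).
r to a half-sibling = 1/4 (half-sibs share one parent — one path of length 2: r = (1/2)^2 = 1/4).
Summing one r·B term per recipient: 3·0.125·0.512 + 4·0.125·0.227 + 1·0.25·0.207 = 0.35725.

0.35725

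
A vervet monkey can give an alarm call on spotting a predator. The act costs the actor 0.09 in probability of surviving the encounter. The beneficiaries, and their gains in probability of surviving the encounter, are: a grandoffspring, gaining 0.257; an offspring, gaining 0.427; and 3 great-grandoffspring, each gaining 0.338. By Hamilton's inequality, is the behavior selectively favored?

Yes

Hamilton's rule: the trait is favored when the sum of r·B over every recipient exceeds the actor's cost C.
r to a grandoffspring = 0.25 (two parent–offspring links: r = (1/2)^2 = 1/4).
r to an offspring = 1/2 (one parent–offspring link: r = (1/2)^1 = 1/2).
r to a great-grandoffspring = 0.125 (three parent–offspring links: r = (1/2)^3 = 1/8).
Summing one r·B term per recipient: 1·0.25·0.257 + 1·0.5·0.427 + 3·0.125·0.338 = 0.4045.
0.4045 > 0.09: the indirect benefit exceeds the cost.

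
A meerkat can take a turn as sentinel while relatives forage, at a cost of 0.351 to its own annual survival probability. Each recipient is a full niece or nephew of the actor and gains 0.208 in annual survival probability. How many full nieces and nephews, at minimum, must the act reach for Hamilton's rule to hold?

7

r to a full niece or nephew = 0.25 (full aunt/uncle↔niece/nephew: two paths of length 3 through the shared grandparent pair: r = 2·(1/2)^3 = 1/4).
Hamilton's rule: n·r·B > C  ⇒  n > C/(r·B) = 0.351/(0.25·0.208) = 6.75.
The smallest integer exceeding 6.75 is 7.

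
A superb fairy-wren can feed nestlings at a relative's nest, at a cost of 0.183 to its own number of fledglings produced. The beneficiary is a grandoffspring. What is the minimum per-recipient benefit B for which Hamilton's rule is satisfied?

0.732

r to a grandoffspring = 0.25 (two parent–offspring links: r = (1/2)^2 = 1/4).
Hamilton's rule with n recipients of equal r: n·r·B > C, so B > C/(n·r) = 0.183/(1·0.25) = 0.732.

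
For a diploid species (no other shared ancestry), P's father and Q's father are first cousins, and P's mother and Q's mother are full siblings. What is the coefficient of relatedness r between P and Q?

Relatedness sums over independent paths through distinct common ancestors.
P and Q are related in two ways: second cousins through their fathers (r = 1/32) and first cousins through their mothers (r = 1/8).
r = 1/32 + 1/8 = 0.15625.

0.15625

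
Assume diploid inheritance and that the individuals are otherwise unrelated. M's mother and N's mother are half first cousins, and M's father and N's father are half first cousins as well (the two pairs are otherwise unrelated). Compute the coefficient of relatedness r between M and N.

Relatedness sums over independent paths through distinct common ancestors.
M and N are related in two ways: half second cousins through their mothers (r = 1/64) and half second cousins through their fathers (r = 1/64).
r = 1/64 + 1/64 = 0.03125.

0.03125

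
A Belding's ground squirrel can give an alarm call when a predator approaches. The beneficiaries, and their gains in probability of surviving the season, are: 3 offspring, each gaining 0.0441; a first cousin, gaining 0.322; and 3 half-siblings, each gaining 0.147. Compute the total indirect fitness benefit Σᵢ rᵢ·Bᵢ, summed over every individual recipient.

0.21665

r to an offspring = 0.5 (one parent–offspring link: r = (1/2)^1 = 1/2).
r to a first cousin = 1/8 (first cousins share one grandparent pair — two paths of length 4: r = 2·(1/2)^4 = 1/8).
r to a half-sibling = 0.25 (half-sibs share one parent — one path of length 2: r = (1/2)^2 = 1/4).
Summing one r·B term per recipient: 3·0.5·0.0441 + 1·0.125·0.322 + 3·0.25·0.147 = 0.21665.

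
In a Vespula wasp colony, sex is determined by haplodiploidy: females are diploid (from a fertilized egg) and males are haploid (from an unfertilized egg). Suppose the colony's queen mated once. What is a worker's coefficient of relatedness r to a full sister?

Haplodiploid full sisters inherit their father's entire haploid genome identically (contributing 1/2) and on average half of their mother's contribution (1/2 · 1/2 = 1/4); r = 1/2 + 1/4 = 3/4.

0.75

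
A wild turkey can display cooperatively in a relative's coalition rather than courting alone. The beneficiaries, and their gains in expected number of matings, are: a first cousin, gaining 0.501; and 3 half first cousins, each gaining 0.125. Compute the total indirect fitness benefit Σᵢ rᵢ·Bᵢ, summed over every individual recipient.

r to a first cousin = 0.125 (first cousins share one grandparent pair — two paths of length 4: r = 2·(1/2)^4 = 1/8).
r to a half first cousin = 0.0625 (half first cousins share one grandparent — one path of length 4: r = (1/2)^4 = 1/16).
Summing one r·B term per recipient: 1·0.125·0.501 + 3·0.0625·0.125 = 0.0860625.

0.0860625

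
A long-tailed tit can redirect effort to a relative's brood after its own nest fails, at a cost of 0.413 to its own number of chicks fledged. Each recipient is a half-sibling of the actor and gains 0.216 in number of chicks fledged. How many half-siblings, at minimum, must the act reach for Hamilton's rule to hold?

r to a half-sibling = 0.25 (half-sibs share one parent — one path of length 2: r = (1/2)^2 = 1/4).
Hamilton's rule: n·r·B > C  ⇒  n > C/(r·B) = 0.413/(0.25·0.216) = 7.648.
The smallest integer exceeding 7.648 is 8.

8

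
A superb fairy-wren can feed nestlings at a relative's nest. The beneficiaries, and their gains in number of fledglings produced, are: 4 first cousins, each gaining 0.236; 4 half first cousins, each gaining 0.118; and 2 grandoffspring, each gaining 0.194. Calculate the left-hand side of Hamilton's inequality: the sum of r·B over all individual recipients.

r to a first cousin = 1/8 (first cousins share one grandparent pair — two paths of length 4: r = 2·(1/2)^4 = 1/8).
r to a half first cousin = 1/16 (half first cousins share one grandparent — one path of length 4: r = (1/2)^4 = 1/16).
r to a grandoffspring = 1/4 (two parent–offspring links: r = (1/2)^2 = 1/4).
Summing one r·B term per recipient: 4·0.125·0.236 + 4·0.0625·0.118 + 2·0.25·0.194 = 0.2445.

0.2445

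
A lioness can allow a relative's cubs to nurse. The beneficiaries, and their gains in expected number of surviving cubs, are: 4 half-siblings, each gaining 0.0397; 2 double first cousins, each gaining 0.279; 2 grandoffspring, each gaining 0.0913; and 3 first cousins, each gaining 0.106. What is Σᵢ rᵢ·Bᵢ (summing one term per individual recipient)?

r to a half-sibling = 0.25 (half-sibs share one parent — one path of length 2: r = (1/2)^2 = 1/4).
r to a double first cousin = 0.25 (double first cousins share both grandparent pairs — four paths of length 4: r = 4·(1/2)^4 = 1/4).
r to a grandoffspring = 1/4 (two parent–offspring links: r = (1/2)^2 = 1/4).
r to a first cousin = 1/8 (first cousins share one grandparent pair — two paths of length 4: r = 2·(1/2)^4 = 1/8).
Summing one r·B term per recipient: 4·0.25·0.0397 + 2·0.25·0.279 + 2·0.25·0.0913 + 3·0.125·0.106 = 0.2646.

0.2646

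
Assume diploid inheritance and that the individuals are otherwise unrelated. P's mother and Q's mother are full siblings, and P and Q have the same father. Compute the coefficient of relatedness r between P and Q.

0.375

With two independent routes of shared ancestry, r is the sum of the two contributions.
P and Q are related in two ways: first cousins through their mothers (r = 1/8) and half-sibs through their shared father (r = 1/4).
r = 1/8 + 1/4 = 3/8 = 0.375.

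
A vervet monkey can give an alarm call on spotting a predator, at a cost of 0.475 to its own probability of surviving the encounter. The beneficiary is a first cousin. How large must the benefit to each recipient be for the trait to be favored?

r to a first cousin = 0.125 (first cousins share one grandparent pair — two paths of length 4: r = 2·(1/2)^4 = 1/8).
Hamilton's rule with n recipients of equal r: n·r·B > C, so B > C/(n·r) = 0.475/(1·0.125) = 3.8.

3.8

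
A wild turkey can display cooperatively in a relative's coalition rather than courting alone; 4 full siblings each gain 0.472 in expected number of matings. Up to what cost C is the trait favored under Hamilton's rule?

r to a full sibling = 1/2 (full sibs share both parents — two paths of length 2: r = 2·(1/2)^2 = 1/2).
Hamilton's rule: n·r·B > C, so the trait is favored while C < n·r·B = 4·0.5·0.472 = 0.944.

0.944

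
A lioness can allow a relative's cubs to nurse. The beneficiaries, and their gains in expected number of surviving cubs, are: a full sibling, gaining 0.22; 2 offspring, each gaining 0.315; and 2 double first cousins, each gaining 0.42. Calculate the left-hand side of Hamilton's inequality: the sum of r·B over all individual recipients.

r to a full sibling = 1/2 (full sibs share both parents — two paths of length 2: r = 2·(1/2)^2 = 1/2).
r to an offspring = 0.5 (one parent–offspring link: r = (1/2)^1 = 1/2).
r to a double first cousin = 0.25 (double first cousins share both grandparent pairs — four paths of length 4: r = 4·(1/2)^4 = 1/4).
Summing one r·B term per recipient: 1·0.5·0.22 + 2·0.5·0.315 + 2·0.25·0.42 = 0.635.

0.635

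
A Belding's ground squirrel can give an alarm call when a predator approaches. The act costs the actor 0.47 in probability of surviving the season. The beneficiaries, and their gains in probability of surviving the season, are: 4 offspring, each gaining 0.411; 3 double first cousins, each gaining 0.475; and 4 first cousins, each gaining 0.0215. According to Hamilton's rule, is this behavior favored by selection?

Yes

Hamilton's rule: the trait is favored when the sum of r·B over every recipient exceeds the actor's cost C.
r to an offspring = 1/2 (one parent–offspring link: r = (1/2)^1 = 1/2).
r to a double first cousin = 0.25 (double first cousins share both grandparent pairs — four paths of length 4: r = 4·(1/2)^4 = 1/4).
r to a first cousin = 1/8 (first cousins share one grandparent pair — two paths of length 4: r = 2·(1/2)^4 = 1/8).
Summing one r·B term per recipient: 4·0.5·0.411 + 3·0.25·0.475 + 4·0.125·0.0215 = 1.189.
1.189 > 0.47: the indirect benefit exceeds the cost.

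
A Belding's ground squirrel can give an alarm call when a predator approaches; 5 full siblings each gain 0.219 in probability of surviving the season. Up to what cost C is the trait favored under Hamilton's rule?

r to a full sibling = 0.5 (full sibs share both parents — two paths of length 2: r = 2·(1/2)^2 = 1/2).
Hamilton's rule: n·r·B > C, so the trait is favored while C < n·r·B = 5·0.5·0.219 = 0.5475.

0.5475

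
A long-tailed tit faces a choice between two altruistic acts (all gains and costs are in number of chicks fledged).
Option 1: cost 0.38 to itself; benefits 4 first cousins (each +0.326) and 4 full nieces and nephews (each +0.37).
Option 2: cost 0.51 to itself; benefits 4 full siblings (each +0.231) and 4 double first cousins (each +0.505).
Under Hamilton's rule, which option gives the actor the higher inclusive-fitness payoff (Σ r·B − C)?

Option 2

Option 1: r to a first cousin = 0.125.
Option 1: r to a full niece or nephew = 0.25.
Option 1: Σ r·B − C = (4·0.125·0.326 + 4·0.25·0.37) − 0.38 = 0.153.
Option 2: r to a full sibling = 0.5.
Option 2: r to a double first cousin = 0.25.
Option 2: Σ r·B − C = (4·0.5·0.231 + 4·0.25·0.505) − 0.51 = 0.457.
Option 2 has the higher net inclusive-fitness payoff.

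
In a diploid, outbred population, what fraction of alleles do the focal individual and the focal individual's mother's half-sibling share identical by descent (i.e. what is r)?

Each parent–offspring link contributes a factor of 1/2, and independent paths through distinct common ancestors add.
Half-aunt/uncle↔niece/nephew: one path of length 3: r = (1/2)^3 = 1/8.

0.125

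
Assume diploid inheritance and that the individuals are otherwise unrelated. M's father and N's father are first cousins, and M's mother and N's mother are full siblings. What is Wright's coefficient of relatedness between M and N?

With two independent routes of shared ancestry, r is the sum of the two contributions.
M and N are related in two ways: second cousins through their fathers (r = 1/32) and first cousins through their mothers (r = 1/8).
r = 1/32 + 1/8 = 5/32 = 0.15625.

0.15625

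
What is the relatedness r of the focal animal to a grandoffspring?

Two parent–offspring links: r = (1/2)^2 = 1/4.

0.25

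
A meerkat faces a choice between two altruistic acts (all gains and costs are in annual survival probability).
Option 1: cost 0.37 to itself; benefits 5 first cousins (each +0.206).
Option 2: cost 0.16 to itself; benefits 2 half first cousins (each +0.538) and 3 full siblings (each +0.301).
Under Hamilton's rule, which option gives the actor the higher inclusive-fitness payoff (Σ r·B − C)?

Option 2

Option 1: r to a first cousin = 0.125.
Option 1: Σ r·B − C = (5·0.125·0.206) − 0.37 = -0.24125.
Option 2: r to a half first cousin = 0.0625.
Option 2: r to a full sibling = 0.5.
Option 2: Σ r·B − C = (2·0.0625·0.538 + 3·0.5·0.301) − 0.16 = 0.35875.
Option 2 has the higher net inclusive-fitness payoff.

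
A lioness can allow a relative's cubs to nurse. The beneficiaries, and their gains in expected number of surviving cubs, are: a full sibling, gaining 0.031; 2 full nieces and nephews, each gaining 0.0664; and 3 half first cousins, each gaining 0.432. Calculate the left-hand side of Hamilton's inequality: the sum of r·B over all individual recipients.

0.1297

r to a full sibling = 1/2 (full sibs share both parents — two paths of length 2: r = 2·(1/2)^2 = 1/2).
r to a full niece or nephew = 0.25 (full aunt/uncle↔niece/nephew: two paths of length 3 through the shared grandparent pair: r = 2·(1/2)^3 = 1/4).
r to a half first cousin = 1/16 (half first cousins share one grandparent — one path of length 4: r = (1/2)^4 = 1/16).
Summing one r·B term per recipient: 1·0.5·0.031 + 2·0.25·0.0664 + 3·0.0625·0.432 = 0.1297.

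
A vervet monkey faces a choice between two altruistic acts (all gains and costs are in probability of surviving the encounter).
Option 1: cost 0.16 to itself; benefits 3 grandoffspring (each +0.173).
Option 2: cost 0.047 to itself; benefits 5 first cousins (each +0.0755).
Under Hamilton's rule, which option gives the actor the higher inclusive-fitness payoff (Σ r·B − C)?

Option 1: r to a grandoffspring = 0.25.
Option 1: Σ r·B − C = (3·0.25·0.173) − 0.16 = -0.03025.
Option 2: r to a first cousin = 0.125.
Option 2: Σ r·B − C = (5·0.125·0.0755) − 0.047 = 0.0001875.
Option 2 has the higher net inclusive-fitness payoff.

Option 2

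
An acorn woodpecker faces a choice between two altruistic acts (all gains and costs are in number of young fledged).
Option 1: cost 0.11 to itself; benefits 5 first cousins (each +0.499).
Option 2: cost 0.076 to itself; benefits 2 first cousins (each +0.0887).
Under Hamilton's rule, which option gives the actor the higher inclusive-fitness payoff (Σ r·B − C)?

Option 1: r to a first cousin = 0.125.
Option 1: Σ r·B − C = (5·0.125·0.499) − 0.11 = 0.201875.
Option 2: r to a first cousin = 0.125.
Option 2: Σ r·B − C = (2·0.125·0.0887) − 0.076 = -0.053825.
Option 1 has the higher net inclusive-fitness payoff.

Option 1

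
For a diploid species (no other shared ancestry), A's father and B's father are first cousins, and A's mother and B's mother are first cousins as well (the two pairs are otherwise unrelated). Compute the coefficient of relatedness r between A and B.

Wright's path rule: contributions from independent ancestry routes add.
A and B are related in two ways: second cousins through their fathers (r = 1/32) and second cousins through their mothers (r = 1/32).
r = 1/32 + 1/32 = 0.0625.

0.0625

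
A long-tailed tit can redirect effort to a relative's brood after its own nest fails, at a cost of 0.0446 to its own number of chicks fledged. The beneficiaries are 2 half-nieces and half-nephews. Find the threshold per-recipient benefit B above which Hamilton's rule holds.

0.1784

r to a half-niece or half-nephew = 1/8 (half-aunt/uncle↔niece/nephew: one path of length 3: r = (1/2)^3 = 1/8).
Hamilton's rule with n recipients of equal r: n·r·B > C, so B > C/(n·r) = 0.0446/(2·0.125) = 0.1784.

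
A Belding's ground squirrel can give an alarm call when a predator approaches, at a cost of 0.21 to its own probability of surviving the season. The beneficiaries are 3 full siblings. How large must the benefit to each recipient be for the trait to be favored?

0.14

r to a full sibling = 1/2 (full sibs share both parents — two paths of length 2: r = 2·(1/2)^2 = 1/2).
Hamilton's rule with n recipients of equal r: n·r·B > C, so B > C/(n·r) = 0.21/(3·0.5) = 0.14.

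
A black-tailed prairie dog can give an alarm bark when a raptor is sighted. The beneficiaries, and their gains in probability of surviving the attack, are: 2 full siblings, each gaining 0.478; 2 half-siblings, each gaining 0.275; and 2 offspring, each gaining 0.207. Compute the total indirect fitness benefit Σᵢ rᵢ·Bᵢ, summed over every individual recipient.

r to a full sibling = 1/2 (full sibs share both parents — two paths of length 2: r = 2·(1/2)^2 = 1/2).
r to a half-sibling = 1/4 (half-sibs share one parent — one path of length 2: r = (1/2)^2 = 1/4).
r to an offspring = 1/2 (one parent–offspring link: r = (1/2)^1 = 1/2).
Summing one r·B term per recipient: 2·0.5·0.478 + 2·0.25·0.275 + 2·0.5·0.207 = 0.8225.

0.8225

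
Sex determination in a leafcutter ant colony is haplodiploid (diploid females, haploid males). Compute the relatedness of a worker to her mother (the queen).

0.5

One meiotic link between diploid queen and diploid daughter: r = 1/2.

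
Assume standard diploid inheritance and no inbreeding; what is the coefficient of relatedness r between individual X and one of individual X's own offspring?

0.5

Each parent–offspring link contributes a factor of 1/2, and independent paths through distinct common ancestors add.
One parent–offspring link: r = (1/2)^1 = 1/2.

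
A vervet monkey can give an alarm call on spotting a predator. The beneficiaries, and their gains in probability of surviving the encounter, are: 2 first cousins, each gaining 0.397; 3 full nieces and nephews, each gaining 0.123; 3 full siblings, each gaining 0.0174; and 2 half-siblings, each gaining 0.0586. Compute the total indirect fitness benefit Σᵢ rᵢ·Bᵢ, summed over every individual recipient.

0.2469

r to a first cousin = 0.125 (first cousins share one grandparent pair — two paths of length 4: r = 2·(1/2)^4 = 1/8).
r to a full niece or nephew = 0.25 (full aunt/uncle↔niece/nephew: two paths of length 3 through the shared grandparent pair: r = 2·(1/2)^3 = 1/4).
r to a full sibling = 1/2 (full sibs share both parents — two paths of length 2: r = 2·(1/2)^2 = 1/2).
r to a half-sibling = 1/4 (half-sibs share one parent — one path of length 2: r = (1/2)^2 = 1/4).
Summing one r·B term per recipient: 2·0.125·0.397 + 3·0.25·0.123 + 3·0.5·0.0174 + 2·0.25·0.0586 = 0.2469.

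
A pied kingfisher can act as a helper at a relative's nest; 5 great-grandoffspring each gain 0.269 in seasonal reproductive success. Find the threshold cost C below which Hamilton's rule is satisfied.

r to a great-grandoffspring = 0.125 (three parent–offspring links: r = (1/2)^3 = 1/8).
Hamilton's rule: n·r·B > C, so the trait is favored while C < n·r·B = 5·0.125·0.269 = 0.168125.

0.168125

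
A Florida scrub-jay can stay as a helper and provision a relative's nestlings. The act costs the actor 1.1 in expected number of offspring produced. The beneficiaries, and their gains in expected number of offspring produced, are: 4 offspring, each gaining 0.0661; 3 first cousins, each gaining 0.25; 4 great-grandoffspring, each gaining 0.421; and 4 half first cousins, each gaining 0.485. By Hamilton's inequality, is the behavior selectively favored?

No

Hamilton's rule: the trait is favored when the sum of r·B over every recipient exceeds the actor's cost C.
r to an offspring = 1/2 (one parent–offspring link: r = (1/2)^1 = 1/2).
r to a first cousin = 1/8 (first cousins share one grandparent pair — two paths of length 4: r = 2·(1/2)^4 = 1/8).
r to a great-grandoffspring = 1/8 (three parent–offspring links: r = (1/2)^3 = 1/8).
r to a half first cousin = 0.0625 (half first cousins share one grandparent — one path of length 4: r = (1/2)^4 = 1/16).
Summing one r·B term per recipient: 4·0.5·0.0661 + 3·0.125·0.25 + 4·0.125·0.421 + 4·0.0625·0.485 = 0.5577.
0.5577 < 1.1: the indirect benefit is less than the cost.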